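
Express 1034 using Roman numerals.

Convert 1034 to Roman numerals:
  1034 contains 1×1000 (M)
  34 contains 3×10 (XXX)
  4 contains 1×4 (IV)

MXXXIV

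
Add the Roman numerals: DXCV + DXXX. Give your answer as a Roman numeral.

DXCV = 595
DXXX = 530
595 + 530 = 1125

MCXXV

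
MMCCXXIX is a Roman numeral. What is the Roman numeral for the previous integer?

MMCCXXIX = 2229; previous is 2228

MMCCXXVIII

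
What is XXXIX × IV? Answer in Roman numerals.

XXXIX = 39
IV = 4
39 × 4 = 156

CLVI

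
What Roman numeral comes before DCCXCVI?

DCCXCVI = 796, so the previous integer is 796 - 1 = 795

DCCXCV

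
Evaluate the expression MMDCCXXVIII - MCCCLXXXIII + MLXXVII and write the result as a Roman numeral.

MMDCCXXVIII = 2728, MCCCLXXXIII = 1383, MLXXVII = 1077
2728 - 1383 = 1345
1345 + 1077 = 2422

MMCDXXII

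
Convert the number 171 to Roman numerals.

Convert 171 to Roman numerals:
  171 contains 1×100 (C)
  71 contains 1×50 (L)
  21 contains 2×10 (XX)
  1 contains 1×1 (I)

CLXXI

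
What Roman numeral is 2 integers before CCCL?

CCCL = 350
350 - 2 = 348

CCCXLVIII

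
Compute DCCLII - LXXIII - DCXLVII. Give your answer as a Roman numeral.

DCCLII = 752, LXXIII = 73, DCXLVII = 647
752 - 73 = 679
679 - 647 = 32

XXXII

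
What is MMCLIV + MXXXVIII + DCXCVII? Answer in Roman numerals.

MMCLIV = 2154, MXXXVIII = 1038, DCXCVII = 697
2154 + 1038 = 3192
3192 + 697 = 3889

MMMDCCCLXXXIX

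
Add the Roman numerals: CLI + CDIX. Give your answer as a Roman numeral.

CLI = 151
CDIX = 409
151 + 409 = 560

DLX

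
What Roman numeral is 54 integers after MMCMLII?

MMCMLII = 2952
2952 + 54 = 3006

MMMVI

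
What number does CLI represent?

CLI: C=100, L=50, I=1
100 + 50 + 1 = 151

151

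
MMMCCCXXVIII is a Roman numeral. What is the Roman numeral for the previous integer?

MMMCCCXXVIII = 3328; previous is 3327

MMMCCCXXVII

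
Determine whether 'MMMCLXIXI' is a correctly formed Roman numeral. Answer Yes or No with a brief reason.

'MMMCLXIXI': I cannot come right after the subtractive pair IX: once I is subtracted in IX, the next symbol must be smaller than I

No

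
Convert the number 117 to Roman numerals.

Convert 117 to Roman numerals:
  117 contains 1×100 (C)
  17 contains 1×10 (X)
  7 contains 1×5 (V)
  2 contains 2×1 (II)

CXVII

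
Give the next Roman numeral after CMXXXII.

CMXXXII = 932; next is 933

CMXXXIII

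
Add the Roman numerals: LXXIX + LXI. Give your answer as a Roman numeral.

LXXIX = 79
LXI = 61
79 + 61 = 140

CXL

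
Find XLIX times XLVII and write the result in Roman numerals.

XLIX = 49
XLVII = 47
49 × 47 = 2303

MMCCCIII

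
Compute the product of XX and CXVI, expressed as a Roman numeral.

XX = 20
CXVI = 116
20 × 116 = 2320

MMCCCXX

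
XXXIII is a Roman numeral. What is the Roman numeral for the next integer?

XXXIII = 33, so the next integer is 33 + 1 = 34

XXXIV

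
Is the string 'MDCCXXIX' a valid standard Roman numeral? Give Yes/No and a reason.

'MDCCXXIX': Check the rules: uses only the symbols I, V, X, L, C, D, M; no symbol is repeated more than three times in a row; V, L and D each appear at most once; the only place a smaller symbol precedes a larger one is the allowed subtractive pair IX, the symbol right after such a pair (if any) is smaller than the pair's first symbol, and otherwise the values never increase from left to right. Value: M (1000) + D (500) + C (100) + C (100) + X (10) + X (10) + IX (9) = 1729. So it is a valid standard Roman numeral.

Yes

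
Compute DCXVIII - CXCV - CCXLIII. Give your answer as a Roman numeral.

DCXVIII = 618, CXCV = 195, CCXLIII = 243
618 - 195 = 423
423 - 243 = 180

CLXXX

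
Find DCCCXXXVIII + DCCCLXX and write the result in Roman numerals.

DCCCXXXVIII = 838
DCCCLXX = 870
838 + 870 = 1708

MDCCVIII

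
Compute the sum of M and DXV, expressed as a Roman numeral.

M = 1000
DXV = 515
1000 + 515 = 1515

MDXV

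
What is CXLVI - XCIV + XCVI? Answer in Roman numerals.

CXLVI = 146, XCIV = 94, XCVI = 96
146 - 94 = 52
52 + 96 = 148

CXLVIII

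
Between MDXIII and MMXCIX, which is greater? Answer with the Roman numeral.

MDXIII = 1513
MMXCIX = 2099
2099 is larger

MMXCIX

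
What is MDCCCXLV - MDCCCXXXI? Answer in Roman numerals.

MDCCCXLV = 1845
MDCCCXXXI = 1831
1845 - 1831 = 14

XIV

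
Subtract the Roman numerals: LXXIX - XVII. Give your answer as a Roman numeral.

LXXIX = 79
XVII = 17
79 - 17 = 62

LXII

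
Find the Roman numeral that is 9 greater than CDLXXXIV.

CDLXXXIV = 484
484 + 9 = 493

CDXCIII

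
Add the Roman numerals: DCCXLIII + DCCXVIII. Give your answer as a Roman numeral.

DCCXLIII = 743
DCCXVIII = 718
743 + 718 = 1461

MCDLXI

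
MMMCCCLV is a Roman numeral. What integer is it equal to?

MMMCCCLV: M=1000, M=1000, M=1000, C=100, C=100, C=100, L=50, V=5
1000 + 1000 + 1000 + 100 + 100 + 100 + 50 + 5 = 3355

3355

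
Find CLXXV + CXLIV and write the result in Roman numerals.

CLXXV = 175
CXLIV = 144
175 + 144 = 319

CCCXIX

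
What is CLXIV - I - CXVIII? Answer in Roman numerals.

CLXIV = 164, I = 1, CXVIII = 118
164 - 1 = 163
163 - 118 = 45

XLV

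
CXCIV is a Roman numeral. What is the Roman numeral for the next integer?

CXCIV = 194; next is 195

CXCV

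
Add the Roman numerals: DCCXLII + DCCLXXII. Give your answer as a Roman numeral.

DCCXLII = 742
DCCLXXII = 772
742 + 772 = 1514

MDXIV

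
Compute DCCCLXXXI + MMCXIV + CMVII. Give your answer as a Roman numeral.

DCCCLXXXI = 881, MMCXIV = 2114, CMVII = 907
881 + 2114 = 2995
2995 + 907 = 3902

MMMCMII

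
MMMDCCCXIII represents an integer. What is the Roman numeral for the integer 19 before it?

MMMDCCCXIII = 3813
3813 - 19 = 3794

MMMDCCXCIV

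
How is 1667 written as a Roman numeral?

Convert 1667 to Roman numerals:
  1667 contains 1×1000 (M)
  667 contains 1×500 (D)
  167 contains 1×100 (C)
  67 contains 1×50 (L)
  17 contains 1×10 (X)
  7 contains 1×5 (V)
  2 contains 2×1 (II)

MDCLXVII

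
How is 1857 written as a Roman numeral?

Convert 1857 to Roman numerals:
  1857 contains 1×1000 (M)
  857 contains 1×500 (D)
  357 contains 3×100 (CCC)
  57 contains 1×50 (L)
  7 contains 1×5 (V)
  2 contains 2×1 (II)

MDCCCLVII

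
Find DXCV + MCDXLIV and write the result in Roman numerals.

DXCV = 595
MCDXLIV = 1444
595 + 1444 = 2039

MMXXXIX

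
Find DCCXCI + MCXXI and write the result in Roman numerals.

DCCXCI = 791
MCXXI = 1121
791 + 1121 = 1912

MCMXII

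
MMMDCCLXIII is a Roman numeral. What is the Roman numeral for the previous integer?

MMMDCCLXIII = 3763, so the previous integer is 3763 - 1 = 3762

MMMDCCLXII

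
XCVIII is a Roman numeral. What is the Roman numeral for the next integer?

XCVIII = 98; next is 99

XCIX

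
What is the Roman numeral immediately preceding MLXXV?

MLXXV = 1075; previous is 1074

MLXXIV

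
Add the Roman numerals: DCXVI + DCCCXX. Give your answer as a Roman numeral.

DCXVI = 616
DCCCXX = 820
616 + 820 = 1436

MCDXXXVI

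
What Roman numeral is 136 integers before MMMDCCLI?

MMMDCCLI = 3751
3751 - 136 = 3615

MMMDCXV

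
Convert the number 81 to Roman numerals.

Convert 81 to Roman numerals:
  81 contains 1×50 (L)
  31 contains 3×10 (XXX)
  1 contains 1×1 (I)

LXXXI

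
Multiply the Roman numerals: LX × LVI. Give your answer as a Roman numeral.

LX = 60
LVI = 56
60 × 56 = 3360

MMMCCCLX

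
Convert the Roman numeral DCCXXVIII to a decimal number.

DCCXXVIII: D=500, C=100, C=100, X=10, X=10, V=5, I=1, I=1, I=1
500 + 100 + 100 + 10 + 10 + 5 + 1 + 1 + 1 = 728

728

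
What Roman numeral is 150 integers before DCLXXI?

DCLXXI = 671
671 - 150 = 521

DXXI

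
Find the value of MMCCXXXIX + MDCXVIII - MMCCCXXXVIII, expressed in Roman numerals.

MMCCXXXIX = 2239, MDCXVIII = 1618, MMCCCXXXVIII = 2338
2239 + 1618 = 3857
3857 - 2338 = 1519

MDXIX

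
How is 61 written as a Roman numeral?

Convert 61 to Roman numerals:
  61 contains 1×50 (L)
  11 contains 1×10 (X)
  1 contains 1×1 (I)

LXI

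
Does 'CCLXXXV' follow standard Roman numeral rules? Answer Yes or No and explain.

'CCLXXXV': Check the rules: uses only the symbols I, V, X, L, C, D, M; no symbol is repeated more than three times in a row; V, L and D each appear at most once; no smaller symbol precedes a larger one (values never increase from left to right). Value: C (100) + C (100) + L (50) + X (10) + X (10) + X (10) + V (5) = 285. So it is a valid standard Roman numeral.

Yes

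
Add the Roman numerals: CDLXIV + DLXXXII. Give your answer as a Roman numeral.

CDLXIV = 464
DLXXXII = 582
464 + 582 = 1046

MXLVI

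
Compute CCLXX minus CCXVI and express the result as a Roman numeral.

CCLXX = 270
CCXVI = 216
270 - 216 = 54

LIV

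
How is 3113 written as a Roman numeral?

Convert 3113 to Roman numerals:
  3113 contains 3×1000 (MMM)
  113 contains 1×100 (C)
  13 contains 1×10 (X)
  3 contains 3×1 (III)

MMMCXIII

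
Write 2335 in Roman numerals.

Convert 2335 to Roman numerals:
  2335 contains 2×1000 (MM)
  335 contains 3×100 (CCC)
  35 contains 3×10 (XXX)
  5 contains 1×5 (V)

MMCCCXXXV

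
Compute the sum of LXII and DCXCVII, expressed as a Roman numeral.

LXII = 62
DCXCVII = 697
62 + 697 = 759

DCCLIX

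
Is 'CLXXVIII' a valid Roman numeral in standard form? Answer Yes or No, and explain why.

'CLXXVIII': Check the rules: uses only the symbols I, V, X, L, C, D, M; no symbol is repeated more than three times in a row; V, L and D each appear at most once; no smaller symbol precedes a larger one (values never increase from left to right). Value: C (100) + L (50) + X (10) + X (10) + V (5) + I (1) + I (1) + I (1) = 178. So it is a valid standard Roman numeral.

Yes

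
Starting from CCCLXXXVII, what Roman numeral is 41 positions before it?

CCCLXXXVII = 387
387 - 41 = 346

CCCXLVI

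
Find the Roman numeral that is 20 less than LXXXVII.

LXXXVII = 87
87 - 20 = 67

LXVII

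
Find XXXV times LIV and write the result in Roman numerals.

XXXV = 35
LIV = 54
35 × 54 = 1890

MDCCCXC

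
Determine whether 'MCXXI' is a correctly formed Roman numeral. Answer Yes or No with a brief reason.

'MCXXI': Check the rules: uses only the symbols I, V, X, L, C, D, M; no symbol is repeated more than three times in a row; V, L and D each appear at most once; no smaller symbol precedes a larger one (values never increase from left to right). Value: M (1000) + C (100) + X (10) + X (10) + I (1) = 1121. So it is a valid standard Roman numeral.

Yes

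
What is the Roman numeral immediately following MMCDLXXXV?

MMCDLXXXV = 2485, so the next integer is 2485 + 1 = 2486

MMCDLXXXVI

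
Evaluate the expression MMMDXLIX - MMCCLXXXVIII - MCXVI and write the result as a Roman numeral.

MMMDXLIX = 3549, MMCCLXXXVIII = 2288, MCXVI = 1116
3549 - 2288 = 1261
1261 - 1116 = 145

CXLV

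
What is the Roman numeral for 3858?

Convert 3858 to Roman numerals:
  3858 contains 3×1000 (MMM)
  858 contains 1×500 (D)
  358 contains 3×100 (CCC)
  58 contains 1×50 (L)
  8 contains 1×5 (V)
  3 contains 3×1 (III)

MMMDCCCLVIII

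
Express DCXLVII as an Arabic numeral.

DCXLVII: D=500, C=100, XL=40, V=5, I=1, I=1
500 + 100 + 40 + 5 + 1 + 1 = 647

647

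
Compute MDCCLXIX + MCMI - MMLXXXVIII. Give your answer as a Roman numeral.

MDCCLXIX = 1769, MCMI = 1901, MMLXXXVIII = 2088
1769 + 1901 = 3670
3670 - 2088 = 1582

MDLXXXII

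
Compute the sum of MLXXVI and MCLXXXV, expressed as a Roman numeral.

MLXXVI = 1076
MCLXXXV = 1185
1076 + 1185 = 2261

MMCCLXI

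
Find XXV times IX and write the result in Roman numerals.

XXV = 25
IX = 9
25 × 9 = 225

CCXXV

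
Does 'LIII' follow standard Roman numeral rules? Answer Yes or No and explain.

'LIII': Check the rules: uses only the symbols I, V, X, L, C, D, M; no symbol is repeated more than three times in a row; V, L and D each appear at most once; no smaller symbol precedes a larger one (values never increase from left to right). Value: L (50) + I (1) + I (1) + I (1) = 53. So it is a valid standard Roman numeral.

Yes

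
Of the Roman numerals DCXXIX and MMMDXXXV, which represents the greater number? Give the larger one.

DCXXIX = 629
MMMDXXXV = 3535
3535 is larger

MMMDXXXV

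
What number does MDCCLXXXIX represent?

MDCCLXXXIX: M=1000, D=500, C=100, C=100, L=50, X=10, X=10, X=10, IX=9
1000 + 500 + 100 + 100 + 50 + 10 + 10 + 10 + 9 = 1789

1789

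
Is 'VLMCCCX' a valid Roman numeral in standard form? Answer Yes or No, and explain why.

'VLMCCCX': Invalid subtractive combination: VL

No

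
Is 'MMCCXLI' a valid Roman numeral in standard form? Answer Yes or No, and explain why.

'MMCCXLI': Check the rules: uses only the symbols I, V, X, L, C, D, M; no symbol is repeated more than three times in a row; V, L and D each appear at most once; the only place a smaller symbol precedes a larger one is the allowed subtractive pair XL, the symbol right after such a pair (if any) is smaller than the pair's first symbol, and otherwise the values never increase from left to right. Value: M (1000) + M (1000) + C (100) + C (100) + XL (40) + I (1) = 2241. So it is a valid standard Roman numeral.

Yes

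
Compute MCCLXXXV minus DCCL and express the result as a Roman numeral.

MCCLXXXV = 1285
DCCL = 750
1285 - 750 = 535

DXXXV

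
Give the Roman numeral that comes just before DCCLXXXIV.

DCCLXXXIV = 784; previous is 783

DCCLXXXIII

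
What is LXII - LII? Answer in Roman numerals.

LXII = 62
LII = 52
62 - 52 = 10

X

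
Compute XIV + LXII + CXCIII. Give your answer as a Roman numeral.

XIV = 14, LXII = 62, CXCIII = 193
14 + 62 = 76
76 + 193 = 269

CCLXIX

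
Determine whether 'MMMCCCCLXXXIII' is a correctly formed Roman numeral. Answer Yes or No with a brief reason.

'MMMCCCCLXXXIII': More than 3 consecutive C's

No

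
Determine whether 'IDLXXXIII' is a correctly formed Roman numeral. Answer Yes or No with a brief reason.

'IDLXXXIII': Invalid subtractive combination: ID

No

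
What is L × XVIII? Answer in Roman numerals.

L = 50
XVIII = 18
50 × 18 = 900

CM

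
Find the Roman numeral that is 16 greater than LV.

LV = 55
55 + 16 = 71

LXXI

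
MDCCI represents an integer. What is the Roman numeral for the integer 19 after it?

MDCCI = 1701
1701 + 19 = 1720

MDCCXX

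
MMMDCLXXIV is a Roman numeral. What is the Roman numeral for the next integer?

MMMDCLXXIV = 3674, so the next integer is 3674 + 1 = 3675

MMMDCLXXV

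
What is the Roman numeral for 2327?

Convert 2327 to Roman numerals:
  2327 contains 2×1000 (MM)
  327 contains 3×100 (CCC)
  27 contains 2×10 (XX)
  7 contains 1×5 (V)
  2 contains 2×1 (II)

MMCCCXXVII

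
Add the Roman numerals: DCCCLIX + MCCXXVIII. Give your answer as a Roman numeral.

DCCCLIX = 859
MCCXXVIII = 1228
859 + 1228 = 2087

MMLXXXVII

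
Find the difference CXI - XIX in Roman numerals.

CXI = 111
XIX = 19
111 - 19 = 92

XCII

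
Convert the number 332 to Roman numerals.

Convert 332 to Roman numerals:
  332 contains 3×100 (CCC)
  32 contains 3×10 (XXX)
  2 contains 2×1 (II)

CCCXXXII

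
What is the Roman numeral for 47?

Convert 47 to Roman numerals:
  47 contains 1×40 (XL)
  7 contains 1×5 (V)
  2 contains 2×1 (II)

XLVII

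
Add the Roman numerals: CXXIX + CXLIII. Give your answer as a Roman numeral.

CXXIX = 129
CXLIII = 143
129 + 143 = 272

CCLXXII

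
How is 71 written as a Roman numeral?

Convert 71 to Roman numerals:
  71 contains 1×50 (L)
  21 contains 2×10 (XX)
  1 contains 1×1 (I)

LXXI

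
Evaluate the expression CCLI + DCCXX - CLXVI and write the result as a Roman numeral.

CCLI = 251, DCCXX = 720, CLXVI = 166
251 + 720 = 971
971 - 166 = 805

DCCCV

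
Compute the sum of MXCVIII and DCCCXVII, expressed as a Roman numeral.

MXCVIII = 1098
DCCCXVII = 817
1098 + 817 = 1915

MCMXV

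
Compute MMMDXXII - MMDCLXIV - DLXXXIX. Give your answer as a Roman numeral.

MMMDXXII = 3522, MMDCLXIV = 2664, DLXXXIX = 589
3522 - 2664 = 858
858 - 589 = 269

CCLXIX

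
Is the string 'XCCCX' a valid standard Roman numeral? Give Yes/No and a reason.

'XCCCX': X (position 1) comes before the larger symbol C (position 3) without being directly in front of it as a subtractive pair; apart from IV, IX, XL, XC, CD and CM, symbols must go from largest to smallest

No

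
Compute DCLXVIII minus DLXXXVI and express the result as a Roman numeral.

DCLXVIII = 668
DLXXXVI = 586
668 - 586 = 82

LXXXII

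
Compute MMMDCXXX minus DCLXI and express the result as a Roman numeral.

MMMDCXXX = 3630
DCLXI = 661
3630 - 661 = 2969

MMCMLXIX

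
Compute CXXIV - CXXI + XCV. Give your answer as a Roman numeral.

CXXIV = 124, CXXI = 121, XCV = 95
124 - 121 = 3
3 + 95 = 98

XCVIII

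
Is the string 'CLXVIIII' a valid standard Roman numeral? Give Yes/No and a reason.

'CLXVIIII': More than 3 consecutive I's

No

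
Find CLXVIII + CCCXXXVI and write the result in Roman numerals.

CLXVIII = 168
CCCXXXVI = 336
168 + 336 = 504

DIV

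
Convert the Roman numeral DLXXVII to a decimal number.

DLXXVII: D=500, L=50, X=10, X=10, V=5, I=1, I=1
500 + 50 + 10 + 10 + 5 + 1 + 1 = 577

577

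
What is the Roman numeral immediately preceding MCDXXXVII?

MCDXXXVII = 1437; previous is 1436

MCDXXXVI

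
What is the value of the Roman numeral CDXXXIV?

CDXXXIV: CD=400, X=10, X=10, X=10, IV=4
400 + 10 + 10 + 10 + 4 = 434

434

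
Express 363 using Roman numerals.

Convert 363 to Roman numerals:
  363 contains 3×100 (CCC)
  63 contains 1×50 (L)
  13 contains 1×10 (X)
  3 contains 3×1 (III)

CCCLXIII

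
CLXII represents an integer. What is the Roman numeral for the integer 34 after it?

CLXII = 162
162 + 34 = 196

CXCVI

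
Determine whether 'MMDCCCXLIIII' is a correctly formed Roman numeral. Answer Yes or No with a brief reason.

'MMDCCCXLIIII': More than 3 consecutive I's

No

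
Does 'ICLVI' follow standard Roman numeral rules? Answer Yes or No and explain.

'ICLVI': Invalid subtractive combination: IC

No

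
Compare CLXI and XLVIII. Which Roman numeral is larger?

CLXI = 161
XLVIII = 48
161 is larger

CLXI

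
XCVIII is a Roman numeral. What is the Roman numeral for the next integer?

XCVIII = 98; next is 99

XCIX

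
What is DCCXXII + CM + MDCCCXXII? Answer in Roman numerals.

DCCXXII = 722, CM = 900, MDCCCXXII = 1822
722 + 900 = 1622
1622 + 1822 = 3444

MMMCDXLIV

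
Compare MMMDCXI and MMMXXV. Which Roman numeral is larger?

MMMDCXI = 3611
MMMXXV = 3025
3611 is larger

MMMDCXI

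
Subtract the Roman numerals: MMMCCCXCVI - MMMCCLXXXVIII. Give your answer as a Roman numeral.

MMMCCCXCVI = 3396
MMMCCLXXXVIII = 3288
3396 - 3288 = 108

CVIII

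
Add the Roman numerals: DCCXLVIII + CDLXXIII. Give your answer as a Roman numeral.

DCCXLVIII = 748
CDLXXIII = 473
748 + 473 = 1221

MCCXXI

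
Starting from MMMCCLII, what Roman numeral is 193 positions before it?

MMMCCLII = 3252
3252 - 193 = 3059

MMMLIX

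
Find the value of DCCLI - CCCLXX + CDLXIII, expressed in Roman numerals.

DCCLI = 751, CCCLXX = 370, CDLXIII = 463
751 - 370 = 381
381 + 463 = 844

DCCCXLIV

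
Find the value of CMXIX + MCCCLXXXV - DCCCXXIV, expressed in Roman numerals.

CMXIX = 919, MCCCLXXXV = 1385, DCCCXXIV = 824
919 + 1385 = 2304
2304 - 824 = 1480

MCDLXXX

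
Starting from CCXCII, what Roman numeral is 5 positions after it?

CCXCII = 292
292 + 5 = 297

CCXCVII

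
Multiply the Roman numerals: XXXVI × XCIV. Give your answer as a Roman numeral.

XXXVI = 36
XCIV = 94
36 × 94 = 3384

MMMCCCLXXXIV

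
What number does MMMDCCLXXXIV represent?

MMMDCCLXXXIV: M=1000, M=1000, M=1000, D=500, C=100, C=100, L=50, X=10, X=10, X=10, IV=4
1000 + 1000 + 1000 + 500 + 100 + 100 + 50 + 10 + 10 + 10 + 4 = 3784

3784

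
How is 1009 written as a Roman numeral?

Convert 1009 to Roman numerals:
  1009 contains 1×1000 (M)
  9 contains 1×9 (IX)

MIX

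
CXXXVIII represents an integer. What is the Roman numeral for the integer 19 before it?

CXXXVIII = 138
138 - 19 = 119

CXIX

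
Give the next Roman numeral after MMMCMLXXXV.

MMMCMLXXXV = 3985; next is 3986

MMMCMLXXXVI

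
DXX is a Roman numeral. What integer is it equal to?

DXX: D=500, X=10, X=10
500 + 10 + 10 = 520

520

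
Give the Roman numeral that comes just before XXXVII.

XXXVII = 37; previous is 36

XXXVI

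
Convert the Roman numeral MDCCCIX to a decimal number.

MDCCCIX: M=1000, D=500, C=100, C=100, C=100, IX=9
1000 + 500 + 100 + 100 + 100 + 9 = 1809

1809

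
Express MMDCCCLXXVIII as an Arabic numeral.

MMDCCCLXXVIII: M=1000, M=1000, D=500, C=100, C=100, C=100, L=50, X=10, X=10, V=5, I=1, I=1, I=1
1000 + 1000 + 500 + 100 + 100 + 100 + 50 + 10 + 10 + 5 + 1 + 1 + 1 = 2878

2878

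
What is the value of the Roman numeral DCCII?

DCCII: D=500, C=100, C=100, I=1, I=1
500 + 100 + 100 + 1 + 1 = 702

702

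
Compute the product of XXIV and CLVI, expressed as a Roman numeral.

XXIV = 24
CLVI = 156
24 × 156 = 3744

MMMDCCXLIV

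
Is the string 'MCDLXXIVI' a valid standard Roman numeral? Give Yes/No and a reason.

'MCDLXXIVI': I cannot come right after the subtractive pair IV: once I is subtracted in IV, the next symbol must be smaller than I

No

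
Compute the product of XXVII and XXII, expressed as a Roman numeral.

XXVII = 27
XXII = 22
27 × 22 = 594

DXCIV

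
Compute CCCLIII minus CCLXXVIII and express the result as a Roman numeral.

CCCLIII = 353
CCLXXVIII = 278
353 - 278 = 75

LXXV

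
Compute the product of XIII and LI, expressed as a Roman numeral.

XIII = 13
LI = 51
13 × 51 = 663

DCLXIII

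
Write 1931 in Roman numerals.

Convert 1931 to Roman numerals:
  1931 contains 1×1000 (M)
  931 contains 1×900 (CM)
  31 contains 3×10 (XXX)
  1 contains 1×1 (I)

MCMXXXI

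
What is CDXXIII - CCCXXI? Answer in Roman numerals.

CDXXIII = 423
CCCXXI = 321
423 - 321 = 102

CII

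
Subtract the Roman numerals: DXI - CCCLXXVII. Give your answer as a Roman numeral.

DXI = 511
CCCLXXVII = 377
511 - 377 = 134

CXXXIV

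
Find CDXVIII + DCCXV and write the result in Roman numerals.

CDXVIII = 418
DCCXV = 715
418 + 715 = 1133

MCXXXIII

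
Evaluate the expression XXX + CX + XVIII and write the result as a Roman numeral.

XXX = 30, CX = 110, XVIII = 18
30 + 110 = 140
140 + 18 = 158

CLVIII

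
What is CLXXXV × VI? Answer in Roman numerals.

CLXXXV = 185
VI = 6
185 × 6 = 1110

MCX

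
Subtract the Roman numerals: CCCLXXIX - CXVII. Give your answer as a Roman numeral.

CCCLXXIX = 379
CXVII = 117
379 - 117 = 262

CCLXII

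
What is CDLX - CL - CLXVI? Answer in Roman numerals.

CDLX = 460, CL = 150, CLXVI = 166
460 - 150 = 310
310 - 166 = 144

CXLIV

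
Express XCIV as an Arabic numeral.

XCIV: XC=90, IV=4
90 + 4 = 94

94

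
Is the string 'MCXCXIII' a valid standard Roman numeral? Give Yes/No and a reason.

'MCXCXIII': X cannot come right after the subtractive pair XC: once X is subtracted in XC, the next symbol must be smaller than X

No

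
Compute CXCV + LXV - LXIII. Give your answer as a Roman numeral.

CXCV = 195, LXV = 65, LXIII = 63
195 + 65 = 260
260 - 63 = 197

CXCVII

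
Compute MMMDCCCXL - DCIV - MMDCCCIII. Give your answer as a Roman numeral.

MMMDCCCXL = 3840, DCIV = 604, MMDCCCIII = 2803
3840 - 604 = 3236
3236 - 2803 = 433

CDXXXIII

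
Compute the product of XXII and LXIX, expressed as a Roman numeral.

XXII = 22
LXIX = 69
22 × 69 = 1518

MDXVIII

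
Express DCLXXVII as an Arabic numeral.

DCLXXVII: D=500, C=100, L=50, X=10, X=10, V=5, I=1, I=1
500 + 100 + 50 + 10 + 10 + 5 + 1 + 1 = 677

677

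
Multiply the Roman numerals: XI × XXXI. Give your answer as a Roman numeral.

XI = 11
XXXI = 31
11 × 31 = 341

CCCXLI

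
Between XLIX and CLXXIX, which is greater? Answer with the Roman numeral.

XLIX = 49
CLXXIX = 179
179 is larger

CLXXIX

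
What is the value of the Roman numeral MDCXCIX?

MDCXCIX: M=1000, D=500, C=100, XC=90, IX=9
1000 + 500 + 100 + 90 + 9 = 1699

1699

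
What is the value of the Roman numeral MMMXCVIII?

MMMXCVIII: M=1000, M=1000, M=1000, XC=90, V=5, I=1, I=1, I=1
1000 + 1000 + 1000 + 90 + 5 + 1 + 1 + 1 = 3098

3098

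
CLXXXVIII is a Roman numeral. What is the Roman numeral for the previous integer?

CLXXXVIII = 188, so the previous integer is 188 - 1 = 187

CLXXXVII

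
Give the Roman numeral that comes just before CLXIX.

CLXIX = 169; previous is 168

CLXVIII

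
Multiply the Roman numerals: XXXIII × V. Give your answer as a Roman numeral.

XXXIII = 33
V = 5
33 × 5 = 165

CLXV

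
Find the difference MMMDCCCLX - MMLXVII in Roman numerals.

MMMDCCCLX = 3860
MMLXVII = 2067
3860 - 2067 = 1793

MDCCXCIII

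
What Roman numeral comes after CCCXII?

CCCXII = 312, so the next integer is 312 + 1 = 313

CCCXIII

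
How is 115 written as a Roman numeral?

Convert 115 to Roman numerals:
  115 contains 1×100 (C)
  15 contains 1×10 (X)
  5 contains 1×5 (V)

CXV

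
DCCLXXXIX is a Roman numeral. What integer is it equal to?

DCCLXXXIX: D=500, C=100, C=100, L=50, X=10, X=10, X=10, IX=9
500 + 100 + 100 + 50 + 10 + 10 + 10 + 9 = 789

789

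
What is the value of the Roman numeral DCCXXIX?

DCCXXIX: D=500, C=100, C=100, X=10, X=10, IX=9
500 + 100 + 100 + 10 + 10 + 9 = 729

729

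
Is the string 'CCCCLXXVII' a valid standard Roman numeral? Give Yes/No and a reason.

'CCCCLXXVII': More than 3 consecutive C's

No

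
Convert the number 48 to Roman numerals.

Convert 48 to Roman numerals:
  48 contains 1×40 (XL)
  8 contains 1×5 (V)
  3 contains 3×1 (III)

XLVIII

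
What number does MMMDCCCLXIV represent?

MMMDCCCLXIV: M=1000, M=1000, M=1000, D=500, C=100, C=100, C=100, L=50, X=10, IV=4
1000 + 1000 + 1000 + 500 + 100 + 100 + 100 + 50 + 10 + 4 = 3864

3864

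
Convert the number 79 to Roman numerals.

Convert 79 to Roman numerals:
  79 contains 1×50 (L)
  29 contains 2×10 (XX)
  9 contains 1×9 (IX)

LXXIX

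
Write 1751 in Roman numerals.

Convert 1751 to Roman numerals:
  1751 contains 1×1000 (M)
  751 contains 1×500 (D)
  251 contains 2×100 (CC)
  51 contains 1×50 (L)
  1 contains 1×1 (I)

MDCCLI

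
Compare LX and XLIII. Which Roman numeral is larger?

LX = 60
XLIII = 43
60 is larger

LX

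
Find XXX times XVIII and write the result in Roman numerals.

XXX = 30
XVIII = 18
30 × 18 = 540

DXL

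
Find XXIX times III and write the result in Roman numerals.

XXIX = 29
III = 3
29 × 3 = 87

LXXXVII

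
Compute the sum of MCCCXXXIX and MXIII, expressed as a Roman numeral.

MCCCXXXIX = 1339
MXIII = 1013
1339 + 1013 = 2352

MMCCCLII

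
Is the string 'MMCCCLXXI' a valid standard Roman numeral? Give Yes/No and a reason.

'MMCCCLXXI': Check the rules: uses only the symbols I, V, X, L, C, D, M; no symbol is repeated more than three times in a row; V, L and D each appear at most once; no smaller symbol precedes a larger one (values never increase from left to right). Value: M (1000) + M (1000) + C (100) + C (100) + C (100) + L (50) + X (10) + X (10) + I (1) = 2371. So it is a valid standard Roman numeral.

Yes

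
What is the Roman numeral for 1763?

Convert 1763 to Roman numerals:
  1763 contains 1×1000 (M)
  763 contains 1×500 (D)
  263 contains 2×100 (CC)
  63 contains 1×50 (L)
  13 contains 1×10 (X)
  3 contains 3×1 (III)

MDCCLXIII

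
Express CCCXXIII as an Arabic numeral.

CCCXXIII: C=100, C=100, C=100, X=10, X=10, I=1, I=1, I=1
100 + 100 + 100 + 10 + 10 + 1 + 1 + 1 = 323

323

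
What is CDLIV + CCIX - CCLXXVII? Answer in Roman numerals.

CDLIV = 454, CCIX = 209, CCLXXVII = 277
454 + 209 = 663
663 - 277 = 386

CCCLXXXVI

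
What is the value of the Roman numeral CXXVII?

CXXVII: C=100, X=10, X=10, V=5, I=1, I=1
100 + 10 + 10 + 5 + 1 + 1 = 127

127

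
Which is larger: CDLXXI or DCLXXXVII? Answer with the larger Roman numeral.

CDLXXI = 471
DCLXXXVII = 687
687 is larger

DCLXXXVII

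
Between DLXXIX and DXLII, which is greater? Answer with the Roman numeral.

DLXXIX = 579
DXLII = 542
579 is larger

DLXXIX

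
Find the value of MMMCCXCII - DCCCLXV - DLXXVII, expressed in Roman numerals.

MMMCCXCII = 3292, DCCCLXV = 865, DLXXVII = 577
3292 - 865 = 2427
2427 - 577 = 1850

MDCCCL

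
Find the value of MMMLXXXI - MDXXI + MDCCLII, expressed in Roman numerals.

MMMLXXXI = 3081, MDXXI = 1521, MDCCLII = 1752
3081 - 1521 = 1560
1560 + 1752 = 3312

MMMCCCXII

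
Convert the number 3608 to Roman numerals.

Convert 3608 to Roman numerals:
  3608 contains 3×1000 (MMM)
  608 contains 1×500 (D)
  108 contains 1×100 (C)
  8 contains 1×5 (V)
  3 contains 3×1 (III)

MMMDCVIII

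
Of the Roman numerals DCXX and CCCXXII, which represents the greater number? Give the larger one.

DCXX = 620
CCCXXII = 322
620 is larger

DCXX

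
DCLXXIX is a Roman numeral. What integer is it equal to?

DCLXXIX: D=500, C=100, L=50, X=10, X=10, IX=9
500 + 100 + 50 + 10 + 10 + 9 = 679

679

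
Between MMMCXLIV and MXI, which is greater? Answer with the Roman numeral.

MMMCXLIV = 3144
MXI = 1011
3144 is larger

MMMCXLIV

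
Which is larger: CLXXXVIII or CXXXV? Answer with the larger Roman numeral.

CLXXXVIII = 188
CXXXV = 135
188 is larger

CLXXXVIII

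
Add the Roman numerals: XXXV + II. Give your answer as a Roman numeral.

XXXV = 35
II = 2
35 + 2 = 37

XXXVII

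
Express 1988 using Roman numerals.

Convert 1988 to Roman numerals:
  1988 contains 1×1000 (M)
  988 contains 1×900 (CM)
  88 contains 1×50 (L)
  38 contains 3×10 (XXX)
  8 contains 1×5 (V)
  3 contains 3×1 (III)

MCMLXXXVIII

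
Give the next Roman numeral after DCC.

DCC = 700, so the next integer is 700 + 1 = 701

DCCI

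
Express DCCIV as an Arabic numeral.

DCCIV: D=500, C=100, C=100, IV=4
500 + 100 + 100 + 4 = 704

704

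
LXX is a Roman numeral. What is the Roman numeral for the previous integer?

LXX = 70; previous is 69

LXIX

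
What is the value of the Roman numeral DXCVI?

DXCVI: D=500, XC=90, V=5, I=1
500 + 90 + 5 + 1 = 596

596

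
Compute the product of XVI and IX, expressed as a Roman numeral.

XVI = 16
IX = 9
16 × 9 = 144

CXLIV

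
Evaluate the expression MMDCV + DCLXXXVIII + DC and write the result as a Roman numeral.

MMDCV = 2605, DCLXXXVIII = 688, DC = 600
2605 + 688 = 3293
3293 + 600 = 3893

MMMDCCCXCIII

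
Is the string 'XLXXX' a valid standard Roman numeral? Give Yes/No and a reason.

'XLXXX': X cannot come right after the subtractive pair XL: once X is subtracted in XL, the next symbol must be smaller than X

No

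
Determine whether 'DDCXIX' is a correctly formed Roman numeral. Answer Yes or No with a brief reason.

'DDCXIX': D should not appear more than once

No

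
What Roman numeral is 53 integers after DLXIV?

DLXIV = 564
564 + 53 = 617

DCXVII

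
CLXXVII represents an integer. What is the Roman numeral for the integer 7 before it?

CLXXVII = 177
177 - 7 = 170

CLXX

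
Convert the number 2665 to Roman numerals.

Convert 2665 to Roman numerals:
  2665 contains 2×1000 (MM)
  665 contains 1×500 (D)
  165 contains 1×100 (C)
  65 contains 1×50 (L)
  15 contains 1×10 (X)
  5 contains 1×5 (V)

MMDCLXV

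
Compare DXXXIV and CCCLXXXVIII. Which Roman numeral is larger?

DXXXIV = 534
CCCLXXXVIII = 388
534 is larger

DXXXIV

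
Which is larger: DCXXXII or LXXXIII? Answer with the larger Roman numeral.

DCXXXII = 632
LXXXIII = 83
632 is larger

DCXXXII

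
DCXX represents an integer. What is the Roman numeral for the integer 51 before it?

DCXX = 620
620 - 51 = 569

DLXIX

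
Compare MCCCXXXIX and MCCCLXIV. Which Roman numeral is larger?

MCCCXXXIX = 1339
MCCCLXIV = 1364
1364 is larger

MCCCLXIV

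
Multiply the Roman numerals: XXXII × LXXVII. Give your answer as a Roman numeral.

XXXII = 32
LXXVII = 77
32 × 77 = 2464

MMCDLXIV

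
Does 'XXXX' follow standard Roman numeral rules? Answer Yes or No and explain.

'XXXX': More than 3 consecutive X's

No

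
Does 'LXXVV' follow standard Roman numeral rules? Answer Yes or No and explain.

'LXXVV': V should not appear more than once

No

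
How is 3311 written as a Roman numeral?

Convert 3311 to Roman numerals:
  3311 contains 3×1000 (MMM)
  311 contains 3×100 (CCC)
  11 contains 1×10 (X)
  1 contains 1×1 (I)

MMMCCCXI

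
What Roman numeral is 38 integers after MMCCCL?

MMCCCL = 2350
2350 + 38 = 2388

MMCCCLXXXVIII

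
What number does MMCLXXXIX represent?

MMCLXXXIX: M=1000, M=1000, C=100, L=50, X=10, X=10, X=10, IX=9
1000 + 1000 + 100 + 50 + 10 + 10 + 10 + 9 = 2189

2189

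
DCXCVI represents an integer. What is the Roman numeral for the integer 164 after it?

DCXCVI = 696
696 + 164 = 860

DCCCLX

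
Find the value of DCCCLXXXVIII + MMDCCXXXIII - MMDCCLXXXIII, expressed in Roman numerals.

DCCCLXXXVIII = 888, MMDCCXXXIII = 2733, MMDCCLXXXIII = 2783
888 + 2733 = 3621
3621 - 2783 = 838

DCCCXXXVIII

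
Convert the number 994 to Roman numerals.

Convert 994 to Roman numerals:
  994 contains 1×900 (CM)
  94 contains 1×90 (XC)
  4 contains 1×4 (IV)

CMXCIV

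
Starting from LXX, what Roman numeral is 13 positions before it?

LXX = 70
70 - 13 = 57

LVII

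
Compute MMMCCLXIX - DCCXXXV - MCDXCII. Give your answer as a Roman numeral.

MMMCCLXIX = 3269, DCCXXXV = 735, MCDXCII = 1492
3269 - 735 = 2534
2534 - 1492 = 1042

MXLII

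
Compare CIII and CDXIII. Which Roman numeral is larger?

CIII = 103
CDXIII = 413
413 is larger

CDXIII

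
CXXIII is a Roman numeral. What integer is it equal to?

CXXIII: C=100, X=10, X=10, I=1, I=1, I=1
100 + 10 + 10 + 1 + 1 + 1 = 123

123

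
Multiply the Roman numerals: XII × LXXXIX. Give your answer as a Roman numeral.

XII = 12
LXXXIX = 89
12 × 89 = 1068

MLXVIII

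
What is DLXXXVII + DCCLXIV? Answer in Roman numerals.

DLXXXVII = 587
DCCLXIV = 764
587 + 764 = 1351

MCCCLI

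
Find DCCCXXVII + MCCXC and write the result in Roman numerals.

DCCCXXVII = 827
MCCXC = 1290
827 + 1290 = 2117

MMCXVII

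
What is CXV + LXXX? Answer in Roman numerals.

CXV = 115
LXXX = 80
115 + 80 = 195

CXCV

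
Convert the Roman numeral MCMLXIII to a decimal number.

MCMLXIII: M=1000, CM=900, L=50, X=10, I=1, I=1, I=1
1000 + 900 + 50 + 10 + 1 + 1 + 1 = 1963

1963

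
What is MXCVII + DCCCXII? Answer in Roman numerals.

MXCVII = 1097
DCCCXII = 812
1097 + 812 = 1909

MCMIX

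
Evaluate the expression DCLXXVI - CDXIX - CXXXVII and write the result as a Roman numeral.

DCLXXVI = 676, CDXIX = 419, CXXXVII = 137
676 - 419 = 257
257 - 137 = 120

CXX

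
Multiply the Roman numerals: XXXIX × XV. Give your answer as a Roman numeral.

XXXIX = 39
XV = 15
39 × 15 = 585

DLXXXV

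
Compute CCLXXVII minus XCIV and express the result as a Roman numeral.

CCLXXVII = 277
XCIV = 94
277 - 94 = 183

CLXXXIII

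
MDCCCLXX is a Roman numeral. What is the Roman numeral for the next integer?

MDCCCLXX = 1870, so the next integer is 1870 + 1 = 1871

MDCCCLXXI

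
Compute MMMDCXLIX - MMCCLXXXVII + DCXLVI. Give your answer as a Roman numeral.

MMMDCXLIX = 3649, MMCCLXXXVII = 2287, DCXLVI = 646
3649 - 2287 = 1362
1362 + 646 = 2008

MMVIII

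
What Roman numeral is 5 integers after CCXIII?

CCXIII = 213
213 + 5 = 218

CCXVIII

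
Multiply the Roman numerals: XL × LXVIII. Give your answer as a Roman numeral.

XL = 40
LXVIII = 68
40 × 68 = 2720

MMDCCXX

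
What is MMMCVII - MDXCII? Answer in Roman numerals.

MMMCVII = 3107
MDXCII = 1592
3107 - 1592 = 1515

MDXV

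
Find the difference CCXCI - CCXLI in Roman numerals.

CCXCI = 291
CCXLI = 241
291 - 241 = 50

L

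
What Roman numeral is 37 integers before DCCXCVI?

DCCXCVI = 796
796 - 37 = 759

DCCLIX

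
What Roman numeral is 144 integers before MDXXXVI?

MDXXXVI = 1536
1536 - 144 = 1392

MCCCXCII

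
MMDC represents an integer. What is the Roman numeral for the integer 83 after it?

MMDC = 2600
2600 + 83 = 2683

MMDCLXXXIII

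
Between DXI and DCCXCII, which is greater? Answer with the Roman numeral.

DXI = 511
DCCXCII = 792
792 is larger

DCCXCII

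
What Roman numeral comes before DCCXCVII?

DCCXCVII = 797; previous is 796

DCCXCVI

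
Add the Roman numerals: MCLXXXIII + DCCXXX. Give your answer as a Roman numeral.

MCLXXXIII = 1183
DCCXXX = 730
1183 + 730 = 1913

MCMXIII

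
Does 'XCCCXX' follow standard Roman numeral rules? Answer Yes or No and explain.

'XCCCXX': X (position 1) comes before the larger symbol C (position 3) without being directly in front of it as a subtractive pair; apart from IV, IX, XL, XC, CD and CM, symbols must go from largest to smallest

No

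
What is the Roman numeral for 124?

Convert 124 to Roman numerals:
  124 contains 1×100 (C)
  24 contains 2×10 (XX)
  4 contains 1×4 (IV)

CXXIV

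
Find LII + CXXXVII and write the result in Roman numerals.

LII = 52
CXXXVII = 137
52 + 137 = 189

CLXXXIX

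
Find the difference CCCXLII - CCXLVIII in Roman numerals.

CCCXLII = 342
CCXLVIII = 248
342 - 248 = 94

XCIV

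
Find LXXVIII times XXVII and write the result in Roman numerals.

LXXVIII = 78
XXVII = 27
78 × 27 = 2106

MMCVI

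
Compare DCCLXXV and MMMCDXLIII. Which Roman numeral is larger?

DCCLXXV = 775
MMMCDXLIII = 3443
3443 is larger

MMMCDXLIII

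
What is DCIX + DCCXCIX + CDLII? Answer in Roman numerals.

DCIX = 609, DCCXCIX = 799, CDLII = 452
609 + 799 = 1408
1408 + 452 = 1860

MDCCCLX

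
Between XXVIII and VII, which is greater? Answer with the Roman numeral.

XXVIII = 28
VII = 7
28 is larger

XXVIII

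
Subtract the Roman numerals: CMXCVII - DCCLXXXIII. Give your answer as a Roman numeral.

CMXCVII = 997
DCCLXXXIII = 783
997 - 783 = 214

CCXIV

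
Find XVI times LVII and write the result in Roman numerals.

XVI = 16
LVII = 57
16 × 57 = 912

CMXII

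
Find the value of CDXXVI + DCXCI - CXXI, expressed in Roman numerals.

CDXXVI = 426, DCXCI = 691, CXXI = 121
426 + 691 = 1117
1117 - 121 = 996

CMXCVI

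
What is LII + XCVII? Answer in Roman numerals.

LII = 52
XCVII = 97
52 + 97 = 149

CXLIX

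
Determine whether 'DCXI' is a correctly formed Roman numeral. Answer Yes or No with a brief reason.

'DCXI': Check the rules: uses only the symbols I, V, X, L, C, D, M; no symbol is repeated more than three times in a row; V, L and D each appear at most once; no smaller symbol precedes a larger one (values never increase from left to right). Value: D (500) + C (100) + X (10) + I (1) = 611. So it is a valid standard Roman numeral.

Yes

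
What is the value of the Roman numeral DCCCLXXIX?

DCCCLXXIX: D=500, C=100, C=100, C=100, L=50, X=10, X=10, IX=9
500 + 100 + 100 + 100 + 50 + 10 + 10 + 9 = 879

879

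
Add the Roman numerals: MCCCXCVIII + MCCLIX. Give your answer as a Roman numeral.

MCCCXCVIII = 1398
MCCLIX = 1259
1398 + 1259 = 2657

MMDCLVII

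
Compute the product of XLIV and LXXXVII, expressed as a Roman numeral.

XLIV = 44
LXXXVII = 87
44 × 87 = 3828

MMMDCCCXXVIII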